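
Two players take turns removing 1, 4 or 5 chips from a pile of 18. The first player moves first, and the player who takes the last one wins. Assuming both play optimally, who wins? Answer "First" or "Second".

Second

W/L table (W = player to move can force a win):
i:   0  1  2  3  4  5  6  7  8  9 10 11 12 13 14 15 16 17 18
     L  W  L  W  W  W  W  W  L  W  L  W  W  W  W  W  L  W  L
Position 18 is L, so the second player wins.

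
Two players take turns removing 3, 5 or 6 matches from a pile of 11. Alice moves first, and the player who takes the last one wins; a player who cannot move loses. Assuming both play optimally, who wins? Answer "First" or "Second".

Second

Compute winning (W) and losing (L) positions by backward induction:
i:   0  1  2  3  4  5  6  7  8  9 10 11
     L  L  L  W  W  W  W  W  W  L  L  L
Position 11 is L, so the second player wins.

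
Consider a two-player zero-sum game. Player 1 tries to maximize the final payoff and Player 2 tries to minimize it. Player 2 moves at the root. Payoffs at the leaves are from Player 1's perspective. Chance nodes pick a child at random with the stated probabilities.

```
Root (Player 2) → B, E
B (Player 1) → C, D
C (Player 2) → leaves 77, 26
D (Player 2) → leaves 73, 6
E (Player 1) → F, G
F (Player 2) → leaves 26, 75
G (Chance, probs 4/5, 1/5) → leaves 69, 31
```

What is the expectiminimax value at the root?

26

C (Player 2): min(77, 26) = 26
D (Player 2): min(73, 6) = 6
B (Player 1): max(26, 6) = 26
F (Player 2): min(26, 75) = 26
G (Chance): 4/5·69 + 1/5·31 = 61.4
E (Player 1): max(26, 61.4) = 61.4
Root (Player 2): min(26, 61.4) = 26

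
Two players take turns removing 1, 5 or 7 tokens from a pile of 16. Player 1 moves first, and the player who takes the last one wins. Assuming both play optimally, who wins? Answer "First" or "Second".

Mark each pile size as W (mover wins) or L (mover loses):
i:   0  1  2  3  4  5  6  7  8  9 10 11 12 13 14 15 16
     L  W  L  W  L  W  L  W  L  W  L  W  L  W  L  W  L
Position 16 is L, so the second player wins.

Second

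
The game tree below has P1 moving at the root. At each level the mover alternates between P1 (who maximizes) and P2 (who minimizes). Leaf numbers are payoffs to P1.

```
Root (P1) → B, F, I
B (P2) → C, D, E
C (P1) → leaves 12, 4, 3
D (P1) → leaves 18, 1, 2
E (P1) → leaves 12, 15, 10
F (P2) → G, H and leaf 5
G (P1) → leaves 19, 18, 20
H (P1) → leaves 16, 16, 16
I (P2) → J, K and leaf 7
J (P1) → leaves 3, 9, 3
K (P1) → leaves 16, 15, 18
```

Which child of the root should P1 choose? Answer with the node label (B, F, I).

C (P1): max(12, 4, 3) = 12
D (P1): max(18, 1, 2) = 18
E (P1): max(12, 15, 10) = 15
B (P2): min(12, 18, 15) = 12
G (P1): max(19, 18, 20) = 20
H (P1): max(16, 16, 16) = 16
F (P2): min(20, 16, 5) = 5
J (P1): max(3, 9, 3) = 9
K (P1): max(16, 15, 18) = 18
I (P2): min(9, 18, 7) = 7
Root (P1): max(12, 5, 7) = 12
P1 picks the child with the highest value: B (value 12).

B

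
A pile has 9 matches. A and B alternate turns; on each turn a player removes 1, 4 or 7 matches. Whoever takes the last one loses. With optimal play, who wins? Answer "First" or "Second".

Second

Positions where the player to move wins (W) vs loses (L):
i:   0  1  2  3  4  5  6  7  8  9
     W  L  W  L  W  W  L  W  W  L
Position 9 is L, so the second player wins.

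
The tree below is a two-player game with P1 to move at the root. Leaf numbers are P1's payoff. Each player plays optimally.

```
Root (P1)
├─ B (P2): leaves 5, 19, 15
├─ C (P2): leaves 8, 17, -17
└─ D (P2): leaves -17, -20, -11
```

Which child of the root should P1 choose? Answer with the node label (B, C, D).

B

B (P2): min(5, 19, 15) = 5
C (P2): min(8, 17, -17) = -17
D (P2): min(-17, -20, -11) = -20
Root (P1): max(5, -17, -20) = 5
P1 picks the child with the highest value: B (value 5).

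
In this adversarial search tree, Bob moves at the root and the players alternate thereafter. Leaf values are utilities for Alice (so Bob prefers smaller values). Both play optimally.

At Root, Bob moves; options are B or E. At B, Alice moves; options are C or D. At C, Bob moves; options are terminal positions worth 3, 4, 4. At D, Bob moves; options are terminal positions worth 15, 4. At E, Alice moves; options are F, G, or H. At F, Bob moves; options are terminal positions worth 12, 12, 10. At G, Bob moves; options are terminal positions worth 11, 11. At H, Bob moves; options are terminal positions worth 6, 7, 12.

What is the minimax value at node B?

C: min(3, 4, 4) = 3
D: min(15, 4) = 4
B: max(3, 4) = 4

4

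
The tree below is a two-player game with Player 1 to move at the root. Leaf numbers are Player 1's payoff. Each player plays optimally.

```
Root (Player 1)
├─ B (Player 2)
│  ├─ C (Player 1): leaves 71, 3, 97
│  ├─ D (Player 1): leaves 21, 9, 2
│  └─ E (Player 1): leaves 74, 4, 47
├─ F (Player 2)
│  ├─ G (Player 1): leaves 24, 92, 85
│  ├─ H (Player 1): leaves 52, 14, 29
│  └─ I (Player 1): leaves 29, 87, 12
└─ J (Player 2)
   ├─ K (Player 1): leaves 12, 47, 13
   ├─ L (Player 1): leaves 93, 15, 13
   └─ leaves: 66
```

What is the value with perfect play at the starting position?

52

C (Player 1): max(71, 3, 97) = 97
D (Player 1): max(21, 9, 2) = 21
E (Player 1): max(74, 4, 47) = 74
B (Player 2): min(97, 21, 74) = 21
G (Player 1): max(24, 92, 85) = 92
H (Player 1): max(52, 14, 29) = 52
I (Player 1): max(29, 87, 12) = 87
F (Player 2): min(92, 52, 87) = 52
K (Player 1): max(12, 47, 13) = 47
L (Player 1): max(93, 15, 13) = 93
J (Player 2): min(47, 93, 66) = 47
Root (Player 1): max(21, 52, 47) = 52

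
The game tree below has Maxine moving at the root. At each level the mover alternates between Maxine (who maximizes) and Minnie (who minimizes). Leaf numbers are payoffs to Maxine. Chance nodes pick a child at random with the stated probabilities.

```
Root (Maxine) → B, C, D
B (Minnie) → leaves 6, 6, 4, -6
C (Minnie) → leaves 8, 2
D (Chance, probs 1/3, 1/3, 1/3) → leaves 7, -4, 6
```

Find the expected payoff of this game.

B (Minnie): min(6, 6, 4, -6) = -6
C (Minnie): min(8, 2) = 2
D (Chance): 1/3·7 + 1/3·-4 + 1/3·6 = 3
Root (Maxine): max(-6, 2, 3) = 3

3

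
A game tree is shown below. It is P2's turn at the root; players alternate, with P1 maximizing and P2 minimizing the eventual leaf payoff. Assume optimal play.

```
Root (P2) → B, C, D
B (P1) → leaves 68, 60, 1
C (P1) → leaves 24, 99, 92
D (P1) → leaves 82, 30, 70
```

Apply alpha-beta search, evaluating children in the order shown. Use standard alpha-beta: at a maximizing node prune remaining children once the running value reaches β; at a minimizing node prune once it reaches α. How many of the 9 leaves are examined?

6

B [α=-∞,β=+∞]: v=68
C [α=-∞,β=68]: v=99 after child 2 ≥ β → β-cutoff, skip 1
D [α=-∞,β=68]: v=82 after child 1 ≥ β → β-cutoff, skip 2
Root [α=-∞,β=+∞]: v=68
Leaves evaluated: 6 of 9.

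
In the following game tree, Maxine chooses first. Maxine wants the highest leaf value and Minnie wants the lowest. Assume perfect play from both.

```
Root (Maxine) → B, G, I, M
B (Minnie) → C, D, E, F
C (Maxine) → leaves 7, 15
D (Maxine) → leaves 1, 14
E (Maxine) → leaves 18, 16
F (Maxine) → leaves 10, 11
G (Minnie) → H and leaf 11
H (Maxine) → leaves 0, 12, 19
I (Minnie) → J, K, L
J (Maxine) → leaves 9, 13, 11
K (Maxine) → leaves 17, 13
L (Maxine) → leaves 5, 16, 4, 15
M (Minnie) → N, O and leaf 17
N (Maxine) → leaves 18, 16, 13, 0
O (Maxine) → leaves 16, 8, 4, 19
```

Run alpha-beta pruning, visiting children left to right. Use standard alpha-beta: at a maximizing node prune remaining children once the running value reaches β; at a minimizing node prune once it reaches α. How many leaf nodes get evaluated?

26

C [α=-∞,β=+∞]: v=15
D [α=-∞,β=15]: v=14
E [α=-∞,β=14]: v=18 after child 1 ≥ β → β-cutoff, skip 1
F [α=-∞,β=14]: v=11
B [α=-∞,β=+∞]: v=11
H [α=11,β=+∞]: v=19
G [α=11,β=+∞]: v=11
J [α=11,β=+∞]: v=13
K [α=11,β=13]: v=17 after child 1 ≥ β → β-cutoff, skip 1
L [α=11,β=13]: v=16 after child 2 ≥ β → β-cutoff, skip 2
I [α=11,β=+∞]: v=13
N [α=13,β=+∞]: v=18
O [α=13,β=18]: v=19
M [α=13,β=+∞]: v=17
Root [α=-∞,β=+∞]: v=17
Leaves evaluated: 26 of 30.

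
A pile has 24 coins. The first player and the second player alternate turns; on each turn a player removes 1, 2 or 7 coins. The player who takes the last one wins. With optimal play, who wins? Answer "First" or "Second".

Second

Mark each pile size as W (mover wins) or L (mover loses):
i:   0  1  2  3  4  5  6  7  8  9 10 11 12 13 14 15 16 17 18 19 20 21 22 23 24
     L  W  W  L  W  W  L  W  W  L  W  W  L  W  W  L  W  W  L  W  W  L  W  W  L
Position 24 is L, so the second player wins.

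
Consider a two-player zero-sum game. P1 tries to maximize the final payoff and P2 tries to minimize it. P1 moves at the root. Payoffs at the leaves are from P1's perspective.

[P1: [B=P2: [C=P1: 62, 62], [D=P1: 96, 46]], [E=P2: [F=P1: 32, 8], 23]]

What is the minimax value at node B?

C: max(62, 62) = 62
D: max(96, 46) = 96
B: min(62, 96) = 62

62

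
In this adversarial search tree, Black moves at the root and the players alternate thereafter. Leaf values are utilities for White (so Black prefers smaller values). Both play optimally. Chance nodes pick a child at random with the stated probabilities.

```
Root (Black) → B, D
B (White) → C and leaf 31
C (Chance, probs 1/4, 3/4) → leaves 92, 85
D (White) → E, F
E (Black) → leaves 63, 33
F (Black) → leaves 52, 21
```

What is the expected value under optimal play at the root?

C (Chance): 1/4·92 + 3/4·85 = 86.75
B (White): max(86.75, 31) = 86.75
E (Black): min(63, 33) = 33
F (Black): min(52, 21) = 21
D (White): max(33, 21) = 33
Root (Black): min(86.75, 33) = 33

33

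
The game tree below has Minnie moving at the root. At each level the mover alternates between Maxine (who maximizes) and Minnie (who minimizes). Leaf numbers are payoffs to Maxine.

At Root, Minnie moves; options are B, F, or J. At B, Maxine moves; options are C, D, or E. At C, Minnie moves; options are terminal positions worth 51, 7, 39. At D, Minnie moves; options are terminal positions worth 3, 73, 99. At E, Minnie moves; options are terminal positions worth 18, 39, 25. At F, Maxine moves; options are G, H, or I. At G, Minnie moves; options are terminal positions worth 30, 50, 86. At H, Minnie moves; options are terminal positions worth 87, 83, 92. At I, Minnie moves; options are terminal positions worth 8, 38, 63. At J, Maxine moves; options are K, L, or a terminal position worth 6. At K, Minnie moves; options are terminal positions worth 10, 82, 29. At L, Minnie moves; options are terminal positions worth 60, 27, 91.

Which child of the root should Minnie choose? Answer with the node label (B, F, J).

C (Minnie): min(51, 7, 39) = 7
D (Minnie): min(3, 73, 99) = 3
E (Minnie): min(18, 39, 25) = 18
B (Maxine): max(7, 3, 18) = 18
G (Minnie): min(30, 50, 86) = 30
H (Minnie): min(87, 83, 92) = 83
I (Minnie): min(8, 38, 63) = 8
F (Maxine): max(30, 83, 8) = 83
K (Minnie): min(10, 82, 29) = 10
L (Minnie): min(60, 27, 91) = 27
J (Maxine): max(10, 27, 6) = 27
Root (Minnie): min(18, 83, 27) = 18
Minnie picks the child with the lowest value: B (value 18).

B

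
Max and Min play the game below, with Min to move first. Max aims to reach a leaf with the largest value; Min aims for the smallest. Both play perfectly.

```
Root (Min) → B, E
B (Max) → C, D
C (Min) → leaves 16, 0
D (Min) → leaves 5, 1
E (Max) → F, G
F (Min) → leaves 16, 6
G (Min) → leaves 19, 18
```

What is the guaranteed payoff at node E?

F: min(16, 6) = 6
G: min(19, 18) = 18
E: max(6, 18) = 18

18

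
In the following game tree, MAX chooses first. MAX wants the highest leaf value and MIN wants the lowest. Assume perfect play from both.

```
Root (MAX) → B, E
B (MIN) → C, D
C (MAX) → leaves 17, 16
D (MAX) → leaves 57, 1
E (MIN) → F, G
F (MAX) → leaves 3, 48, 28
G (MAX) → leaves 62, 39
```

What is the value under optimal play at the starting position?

C (MAX): max(17, 16) = 17
D (MAX): max(57, 1) = 57
B (MIN): min(17, 57) = 17
F (MAX): max(3, 48, 28) = 48
G (MAX): max(62, 39) = 62
E (MIN): min(48, 62) = 48
Root (MAX): max(17, 48) = 48

48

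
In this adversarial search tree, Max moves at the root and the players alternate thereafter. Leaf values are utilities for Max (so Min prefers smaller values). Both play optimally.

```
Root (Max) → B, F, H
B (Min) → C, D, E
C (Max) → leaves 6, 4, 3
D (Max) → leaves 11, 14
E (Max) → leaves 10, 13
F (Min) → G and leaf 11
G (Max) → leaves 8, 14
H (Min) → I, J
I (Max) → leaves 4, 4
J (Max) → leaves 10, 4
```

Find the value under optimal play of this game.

11

C (Max): max(6, 4, 3) = 6
D (Max): max(11, 14) = 14
E (Max): max(10, 13) = 13
B (Min): min(6, 14, 13) = 6
G (Max): max(8, 14) = 14
F (Min): min(14, 11) = 11
I (Max): max(4, 4) = 4
J (Max): max(10, 4) = 10
H (Min): min(4, 10) = 4
Root (Max): max(6, 11, 4) = 11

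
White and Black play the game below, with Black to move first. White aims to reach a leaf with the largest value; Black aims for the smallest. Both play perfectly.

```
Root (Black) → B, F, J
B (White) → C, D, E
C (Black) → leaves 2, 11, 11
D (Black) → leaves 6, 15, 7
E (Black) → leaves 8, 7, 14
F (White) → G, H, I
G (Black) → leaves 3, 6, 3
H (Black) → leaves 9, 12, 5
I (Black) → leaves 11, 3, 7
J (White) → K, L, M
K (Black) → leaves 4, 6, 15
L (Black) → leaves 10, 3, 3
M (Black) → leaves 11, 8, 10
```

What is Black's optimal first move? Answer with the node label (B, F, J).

F

C (Black): min(2, 11, 11) = 2
D (Black): min(6, 15, 7) = 6
E (Black): min(8, 7, 14) = 7
B (White): max(2, 6, 7) = 7
G (Black): min(3, 6, 3) = 3
H (Black): min(9, 12, 5) = 5
I (Black): min(11, 3, 7) = 3
F (White): max(3, 5, 3) = 5
K (Black): min(4, 6, 15) = 4
L (Black): min(10, 3, 3) = 3
M (Black): min(11, 8, 10) = 8
J (White): max(4, 3, 8) = 8
Root (Black): min(7, 5, 8) = 5
Black picks the child with the lowest value: F (value 5).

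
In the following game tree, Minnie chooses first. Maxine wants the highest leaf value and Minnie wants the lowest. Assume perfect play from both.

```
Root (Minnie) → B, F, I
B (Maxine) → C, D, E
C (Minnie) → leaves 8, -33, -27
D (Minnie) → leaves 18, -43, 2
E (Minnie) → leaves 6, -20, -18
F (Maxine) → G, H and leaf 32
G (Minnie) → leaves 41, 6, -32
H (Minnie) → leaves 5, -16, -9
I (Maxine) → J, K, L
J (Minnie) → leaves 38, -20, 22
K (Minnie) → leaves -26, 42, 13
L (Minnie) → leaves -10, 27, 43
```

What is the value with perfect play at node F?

G: min(41, 6, -32) = -32
H: min(5, -16, -9) = -16
F: max(-32, -16, 32) = 32

32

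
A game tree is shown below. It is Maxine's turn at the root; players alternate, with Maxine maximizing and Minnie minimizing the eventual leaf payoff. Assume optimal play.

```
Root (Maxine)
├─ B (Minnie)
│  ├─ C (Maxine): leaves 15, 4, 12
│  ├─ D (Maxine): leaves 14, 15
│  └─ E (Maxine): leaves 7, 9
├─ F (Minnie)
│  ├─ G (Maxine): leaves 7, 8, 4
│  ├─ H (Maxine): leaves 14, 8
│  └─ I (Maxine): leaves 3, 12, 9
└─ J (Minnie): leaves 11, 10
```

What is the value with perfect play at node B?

9

C: max(15, 4, 12) = 15
D: max(14, 15) = 15
E: max(7, 9) = 9
B: min(15, 15, 9) = 9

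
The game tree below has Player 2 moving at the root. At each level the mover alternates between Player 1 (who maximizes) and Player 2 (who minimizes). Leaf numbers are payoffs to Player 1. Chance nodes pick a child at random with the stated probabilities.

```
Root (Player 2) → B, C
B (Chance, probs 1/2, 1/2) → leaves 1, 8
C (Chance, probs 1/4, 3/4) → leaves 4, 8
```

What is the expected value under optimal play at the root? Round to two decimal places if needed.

4.5

B (Chance): 1/2·1 + 1/2·8 = 4.5
C (Chance): 1/4·4 + 3/4·8 = 7
Root (Player 2): min(4.5, 7) = 4.5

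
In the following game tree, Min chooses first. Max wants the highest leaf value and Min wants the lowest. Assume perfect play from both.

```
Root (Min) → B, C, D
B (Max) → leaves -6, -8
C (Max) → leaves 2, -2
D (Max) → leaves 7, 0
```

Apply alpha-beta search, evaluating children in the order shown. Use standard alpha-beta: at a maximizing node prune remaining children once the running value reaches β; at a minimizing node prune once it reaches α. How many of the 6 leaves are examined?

4

B [α=-∞,β=+∞]: v=-6
C [α=-∞,β=-6]: v=2 after child 1 ≥ β → β-cutoff, skip 1
D [α=-∞,β=-6]: v=7 after child 1 ≥ β → β-cutoff, skip 1
Root [α=-∞,β=+∞]: v=-6
Leaves evaluated: 4 of 6.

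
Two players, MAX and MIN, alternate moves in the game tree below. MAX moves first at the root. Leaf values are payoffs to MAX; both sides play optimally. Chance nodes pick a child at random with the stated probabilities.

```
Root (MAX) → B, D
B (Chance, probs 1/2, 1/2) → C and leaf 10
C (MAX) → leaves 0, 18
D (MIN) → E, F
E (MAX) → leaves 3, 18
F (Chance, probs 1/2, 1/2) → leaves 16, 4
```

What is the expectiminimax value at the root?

C (MAX): max(0, 18) = 18
B (Chance): 1/2·18 + 1/2·10 = 14
E (MAX): max(3, 18) = 18
F (Chance): 1/2·16 + 1/2·4 = 10
D (MIN): min(18, 10) = 10
Root (MAX): max(14, 10) = 14

14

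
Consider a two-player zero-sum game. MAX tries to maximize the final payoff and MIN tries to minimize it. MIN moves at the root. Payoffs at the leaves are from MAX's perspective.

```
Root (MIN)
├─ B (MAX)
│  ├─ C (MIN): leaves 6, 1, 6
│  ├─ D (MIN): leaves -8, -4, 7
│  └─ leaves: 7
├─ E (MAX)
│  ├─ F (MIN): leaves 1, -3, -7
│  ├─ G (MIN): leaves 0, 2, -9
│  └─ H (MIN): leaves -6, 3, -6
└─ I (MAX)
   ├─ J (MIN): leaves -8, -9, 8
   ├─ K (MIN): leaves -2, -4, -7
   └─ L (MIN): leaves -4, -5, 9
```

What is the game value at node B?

C: min(6, 1, 6) = 1
D: min(-8, -4, 7) = -8
B: max(1, -8, 7) = 7

7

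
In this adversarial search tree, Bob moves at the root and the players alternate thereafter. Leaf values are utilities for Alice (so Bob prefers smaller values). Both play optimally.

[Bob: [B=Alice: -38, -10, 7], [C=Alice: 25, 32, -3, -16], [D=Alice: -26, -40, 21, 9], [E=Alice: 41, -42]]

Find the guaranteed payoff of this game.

7

B (Alice): max(-38, -10, 7) = 7
C (Alice): max(25, 32, -3, -16) = 32
D (Alice): max(-26, -40, 21, 9) = 21
E (Alice): max(41, -42) = 41
Root (Bob): min(7, 32, 21, 41) = 7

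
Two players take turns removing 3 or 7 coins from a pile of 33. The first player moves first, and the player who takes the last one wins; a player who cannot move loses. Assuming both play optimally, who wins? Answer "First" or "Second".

W/L table (W = player to move can force a win):
i:   0  1  2  3  4  5  6  7  8  9 10 11 12 13 14 15 16 17 18 19 20 21 22 23 24 25 26 27 28 29 30 31 32 33
     L  L  L  W  W  W  L  W  W  W  L  L  L  W  W  W  L  W  W  W  L  L  L  W  W  W  L  W  W  W  L  L  L  W
Position 33 is W, so the first player wins.

First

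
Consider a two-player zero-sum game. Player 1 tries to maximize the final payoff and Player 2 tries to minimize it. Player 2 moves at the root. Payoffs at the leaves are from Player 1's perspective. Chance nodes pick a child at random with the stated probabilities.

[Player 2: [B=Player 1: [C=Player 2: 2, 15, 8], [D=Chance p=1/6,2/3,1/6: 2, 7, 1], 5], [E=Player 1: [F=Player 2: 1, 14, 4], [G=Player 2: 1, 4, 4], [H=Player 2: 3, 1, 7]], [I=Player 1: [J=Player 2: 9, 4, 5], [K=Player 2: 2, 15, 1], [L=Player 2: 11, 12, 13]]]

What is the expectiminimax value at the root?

C (Player 2): min(2, 15, 8) = 2
D (Chance): 1/6·2 + 2/3·7 + 1/6·1 = 5.17
B (Player 1): max(2, 5.17, 5) = 5.17
F (Player 2): min(1, 14, 4) = 1
G (Player 2): min(1, 4, 4) = 1
H (Player 2): min(3, 1, 7) = 1
E (Player 1): max(1, 1, 1) = 1
J (Player 2): min(9, 4, 5) = 4
K (Player 2): min(2, 15, 1) = 1
L (Player 2): min(11, 12, 13) = 11
I (Player 1): max(4, 1, 11) = 11
Root (Player 2): min(5.17, 1, 11) = 1

1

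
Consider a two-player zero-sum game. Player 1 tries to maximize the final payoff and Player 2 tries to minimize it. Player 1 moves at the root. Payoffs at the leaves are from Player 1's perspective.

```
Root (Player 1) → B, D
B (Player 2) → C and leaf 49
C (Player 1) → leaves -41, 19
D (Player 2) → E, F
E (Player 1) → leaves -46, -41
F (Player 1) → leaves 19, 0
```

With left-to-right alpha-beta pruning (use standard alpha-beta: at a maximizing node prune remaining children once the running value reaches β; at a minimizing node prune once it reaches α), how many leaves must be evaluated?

5

C [α=-∞,β=+∞]: v=19
B [α=-∞,β=+∞]: v=19
E [α=19,β=+∞]: v=-41
D [α=19,β=+∞]: v=-41 after child 1 ≤ α → α-cutoff, skip 1
Root [α=-∞,β=+∞]: v=19
Leaves evaluated: 5 of 7.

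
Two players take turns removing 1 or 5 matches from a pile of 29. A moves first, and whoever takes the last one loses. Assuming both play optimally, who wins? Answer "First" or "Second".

Second

Compute winning (W) and losing (L) positions by backward induction:
i:   0  1  2  3  4  5  6  7  8  9 10 11 12 13 14 15 16 17 18 19 20 21 22 23 24 25 26 27 28 29
     W  L  W  L  W  L  W  L  W  L  W  L  W  L  W  L  W  L  W  L  W  L  W  L  W  L  W  L  W  L
Position 29 is L, so the second player wins.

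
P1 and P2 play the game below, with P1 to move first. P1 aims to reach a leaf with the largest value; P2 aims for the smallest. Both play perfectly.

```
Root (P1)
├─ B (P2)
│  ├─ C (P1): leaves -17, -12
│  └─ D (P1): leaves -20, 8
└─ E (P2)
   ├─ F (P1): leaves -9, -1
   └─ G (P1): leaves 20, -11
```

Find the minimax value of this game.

-1

C (P1): max(-17, -12) = -12
D (P1): max(-20, 8) = 8
B (P2): min(-12, 8) = -12
F (P1): max(-9, -1) = -1
G (P1): max(20, -11) = 20
E (P2): min(-1, 20) = -1
Root (P1): max(-12, -1) = -1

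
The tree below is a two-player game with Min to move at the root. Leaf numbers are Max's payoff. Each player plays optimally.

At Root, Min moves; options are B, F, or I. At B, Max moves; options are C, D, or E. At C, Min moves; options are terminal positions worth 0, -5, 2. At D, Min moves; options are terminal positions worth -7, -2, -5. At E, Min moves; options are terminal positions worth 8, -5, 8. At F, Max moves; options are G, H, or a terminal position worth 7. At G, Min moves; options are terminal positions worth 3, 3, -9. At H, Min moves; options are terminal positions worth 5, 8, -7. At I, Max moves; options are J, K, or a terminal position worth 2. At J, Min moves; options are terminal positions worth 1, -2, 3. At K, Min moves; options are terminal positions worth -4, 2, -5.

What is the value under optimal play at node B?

C: min(0, -5, 2) = -5
D: min(-7, -2, -5) = -7
E: min(8, -5, 8) = -5
B: max(-5, -7, -5) = -5

-5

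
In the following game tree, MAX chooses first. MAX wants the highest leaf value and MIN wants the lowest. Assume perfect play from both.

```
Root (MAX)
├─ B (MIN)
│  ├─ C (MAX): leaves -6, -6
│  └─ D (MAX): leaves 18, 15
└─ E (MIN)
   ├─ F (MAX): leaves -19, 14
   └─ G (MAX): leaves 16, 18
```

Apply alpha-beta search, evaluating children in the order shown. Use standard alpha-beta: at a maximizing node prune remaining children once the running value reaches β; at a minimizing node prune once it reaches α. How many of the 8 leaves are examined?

6

C [α=-∞,β=+∞]: v=-6
D [α=-∞,β=-6]: v=18 after child 1 ≥ β → β-cutoff, skip 1
B [α=-∞,β=+∞]: v=-6
F [α=-6,β=+∞]: v=14
G [α=-6,β=14]: v=16 after child 1 ≥ β → β-cutoff, skip 1
E [α=-6,β=+∞]: v=14
Root [α=-∞,β=+∞]: v=14
Leaves evaluated: 6 of 8.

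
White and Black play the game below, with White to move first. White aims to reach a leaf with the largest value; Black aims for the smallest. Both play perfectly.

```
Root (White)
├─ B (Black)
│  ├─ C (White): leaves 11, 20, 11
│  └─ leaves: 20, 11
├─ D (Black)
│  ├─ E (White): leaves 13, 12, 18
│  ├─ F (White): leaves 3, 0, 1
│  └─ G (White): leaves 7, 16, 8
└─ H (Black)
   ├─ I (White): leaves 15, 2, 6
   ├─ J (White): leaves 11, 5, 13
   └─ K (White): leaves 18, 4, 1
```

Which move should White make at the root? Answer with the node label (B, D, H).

H

C (White): max(11, 20, 11) = 20
B (Black): min(20, 20, 11) = 11
E (White): max(13, 12, 18) = 18
F (White): max(3, 0, 1) = 3
G (White): max(7, 16, 8) = 16
D (Black): min(18, 3, 16) = 3
I (White): max(15, 2, 6) = 15
J (White): max(11, 5, 13) = 13
K (White): max(18, 4, 1) = 18
H (Black): min(15, 13, 18) = 13
Root (White): max(11, 3, 13) = 13
White picks the child with the highest value: H (value 13).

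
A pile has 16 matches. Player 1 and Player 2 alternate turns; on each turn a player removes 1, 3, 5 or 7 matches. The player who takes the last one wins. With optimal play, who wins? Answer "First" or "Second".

Second

Compute winning (W) and losing (L) positions by backward induction:
i:   0  1  2  3  4  5  6  7  8  9 10 11 12 13 14 15 16
     L  W  L  W  L  W  L  W  L  W  L  W  L  W  L  W  L
Position 16 is L, so the second player wins.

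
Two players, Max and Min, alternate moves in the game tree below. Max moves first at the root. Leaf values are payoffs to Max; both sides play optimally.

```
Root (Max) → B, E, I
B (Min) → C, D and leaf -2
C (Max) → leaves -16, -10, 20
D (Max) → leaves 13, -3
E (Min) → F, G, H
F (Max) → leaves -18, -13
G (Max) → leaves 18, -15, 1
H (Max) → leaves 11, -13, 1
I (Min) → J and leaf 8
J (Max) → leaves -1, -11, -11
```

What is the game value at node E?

F: max(-18, -13) = -13
G: max(18, -15, 1) = 18
H: max(11, -13, 1) = 11
E: min(-13, 18, 11) = -13

-13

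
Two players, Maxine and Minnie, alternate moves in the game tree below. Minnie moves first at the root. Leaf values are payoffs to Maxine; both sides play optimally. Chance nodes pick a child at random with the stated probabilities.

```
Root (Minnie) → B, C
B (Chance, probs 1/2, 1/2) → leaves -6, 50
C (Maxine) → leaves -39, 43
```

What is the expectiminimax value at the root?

B (Chance): 1/2·-6 + 1/2·50 = 22
C (Maxine): max(-39, 43) = 43
Root (Minnie): min(22, 43) = 22

22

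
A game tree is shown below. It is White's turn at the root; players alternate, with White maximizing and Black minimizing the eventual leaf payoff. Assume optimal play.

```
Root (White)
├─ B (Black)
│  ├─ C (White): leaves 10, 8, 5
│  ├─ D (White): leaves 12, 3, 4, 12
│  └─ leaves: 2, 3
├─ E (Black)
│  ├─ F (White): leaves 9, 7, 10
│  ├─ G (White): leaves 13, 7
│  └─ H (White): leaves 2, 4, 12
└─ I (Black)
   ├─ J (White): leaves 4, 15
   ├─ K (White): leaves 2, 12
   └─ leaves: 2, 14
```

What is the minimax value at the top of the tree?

C (White): max(10, 8, 5) = 10
D (White): max(12, 3, 4, 12) = 12
B (Black): min(10, 12, 2, 3) = 2
F (White): max(9, 7, 10) = 10
G (White): max(13, 7) = 13
H (White): max(2, 4, 12) = 12
E (Black): min(10, 13, 12) = 10
J (White): max(4, 15) = 15
K (White): max(2, 12) = 12
I (Black): min(15, 12, 2, 14) = 2
Root (White): max(2, 10, 2) = 10

10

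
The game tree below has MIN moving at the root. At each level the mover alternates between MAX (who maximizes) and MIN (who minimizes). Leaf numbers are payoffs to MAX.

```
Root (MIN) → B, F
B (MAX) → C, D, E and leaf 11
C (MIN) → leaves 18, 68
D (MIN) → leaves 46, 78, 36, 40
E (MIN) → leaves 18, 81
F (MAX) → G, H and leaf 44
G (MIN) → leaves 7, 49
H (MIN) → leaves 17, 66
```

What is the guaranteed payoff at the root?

C (MIN): min(18, 68) = 18
D (MIN): min(46, 78, 36, 40) = 36
E (MIN): min(18, 81) = 18
B (MAX): max(18, 36, 18, 11) = 36
G (MIN): min(7, 49) = 7
H (MIN): min(17, 66) = 17
F (MAX): max(7, 17, 44) = 44
Root (MIN): min(36, 44) = 36

36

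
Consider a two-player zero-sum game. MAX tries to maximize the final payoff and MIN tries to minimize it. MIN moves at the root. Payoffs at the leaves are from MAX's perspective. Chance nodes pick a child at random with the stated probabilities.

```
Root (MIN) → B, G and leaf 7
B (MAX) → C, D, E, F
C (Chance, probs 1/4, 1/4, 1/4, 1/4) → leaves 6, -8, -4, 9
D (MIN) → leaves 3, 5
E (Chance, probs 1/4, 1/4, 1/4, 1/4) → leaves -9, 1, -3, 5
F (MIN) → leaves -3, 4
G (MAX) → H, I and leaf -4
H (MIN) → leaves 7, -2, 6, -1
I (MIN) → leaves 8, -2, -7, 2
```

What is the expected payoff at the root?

C (Chance): 1/4·6 + 1/4·-8 + 1/4·-4 + 1/4·9 = 0.75
D (MIN): min(3, 5) = 3
E (Chance): 1/4·-9 + 1/4·1 + 1/4·-3 + 1/4·5 = -1.5
F (MIN): min(-3, 4) = -3
B (MAX): max(0.75, 3, -1.5, -3) = 3
H (MIN): min(7, -2, 6, -1) = -2
I (MIN): min(8, -2, -7, 2) = -7
G (MAX): max(-2, -7, -4) = -2
Root (MIN): min(3, -2, 7) = -2

-2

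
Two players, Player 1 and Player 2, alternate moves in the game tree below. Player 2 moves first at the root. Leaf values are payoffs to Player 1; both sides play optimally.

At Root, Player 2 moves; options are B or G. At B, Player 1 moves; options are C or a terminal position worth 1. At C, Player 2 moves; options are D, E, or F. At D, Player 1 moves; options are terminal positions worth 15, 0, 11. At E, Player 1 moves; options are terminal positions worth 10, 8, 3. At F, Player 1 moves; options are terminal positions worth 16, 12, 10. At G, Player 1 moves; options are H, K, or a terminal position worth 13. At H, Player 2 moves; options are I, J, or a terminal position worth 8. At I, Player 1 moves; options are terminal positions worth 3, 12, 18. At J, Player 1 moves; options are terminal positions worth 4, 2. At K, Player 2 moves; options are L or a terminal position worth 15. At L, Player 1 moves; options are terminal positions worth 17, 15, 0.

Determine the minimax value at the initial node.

10

D (Player 1): max(15, 0, 11) = 15
E (Player 1): max(10, 8, 3) = 10
F (Player 1): max(16, 12, 10) = 16
C (Player 2): min(15, 10, 16) = 10
B (Player 1): max(10, 1) = 10
I (Player 1): max(3, 12, 18) = 18
J (Player 1): max(4, 2) = 4
H (Player 2): min(18, 4, 8) = 4
L (Player 1): max(17, 15, 0) = 17
K (Player 2): min(17, 15) = 15
G (Player 1): max(4, 15, 13) = 15
Root (Player 2): min(10, 15) = 10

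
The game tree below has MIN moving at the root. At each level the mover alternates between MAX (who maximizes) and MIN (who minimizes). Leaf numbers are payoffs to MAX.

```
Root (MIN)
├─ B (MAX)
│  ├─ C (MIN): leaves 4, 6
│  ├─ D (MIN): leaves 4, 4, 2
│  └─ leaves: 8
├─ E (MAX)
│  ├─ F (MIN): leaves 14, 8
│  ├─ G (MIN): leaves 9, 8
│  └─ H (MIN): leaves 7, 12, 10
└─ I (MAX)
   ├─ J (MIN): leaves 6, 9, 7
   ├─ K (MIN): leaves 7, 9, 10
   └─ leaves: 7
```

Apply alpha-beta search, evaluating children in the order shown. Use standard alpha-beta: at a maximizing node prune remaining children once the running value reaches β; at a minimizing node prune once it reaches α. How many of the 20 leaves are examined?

C [α=-∞,β=+∞]: v=4
D [α=4,β=+∞]: v=4 after child 1 ≤ α → α-cutoff, skip 2
B [α=-∞,β=+∞]: v=8
F [α=-∞,β=8]: v=8
E [α=-∞,β=8]: v=8 after child 1 ≥ β → β-cutoff, skip 2
J [α=-∞,β=8]: v=6
K [α=6,β=8]: v=7
I [α=-∞,β=8]: v=7
Root [α=-∞,β=+∞]: v=7
Leaves evaluated: 13 of 20.

13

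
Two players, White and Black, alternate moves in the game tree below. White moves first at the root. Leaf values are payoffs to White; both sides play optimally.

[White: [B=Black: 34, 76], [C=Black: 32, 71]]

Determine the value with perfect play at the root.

34

B (Black): min(34, 76) = 34
C (Black): min(32, 71) = 32
Root (White): max(34, 32) = 34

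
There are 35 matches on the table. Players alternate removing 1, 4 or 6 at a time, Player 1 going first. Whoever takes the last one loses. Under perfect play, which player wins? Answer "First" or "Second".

i:   0  1  2  3  4  5  6  7  8  9 10 11 12 13 14 15 16 17 18 19 20 21 22 23 24 25 26 27 28 29 30 31 32 33 34 35
     W  L  W  L  W  W  L  W  L  W  W  L  W  L  W  W  L  W  L  W  W  L  W  L  W  W  L  W  L  W  W  L  W  L  W  W
Position 35 is W, so the first player wins.

First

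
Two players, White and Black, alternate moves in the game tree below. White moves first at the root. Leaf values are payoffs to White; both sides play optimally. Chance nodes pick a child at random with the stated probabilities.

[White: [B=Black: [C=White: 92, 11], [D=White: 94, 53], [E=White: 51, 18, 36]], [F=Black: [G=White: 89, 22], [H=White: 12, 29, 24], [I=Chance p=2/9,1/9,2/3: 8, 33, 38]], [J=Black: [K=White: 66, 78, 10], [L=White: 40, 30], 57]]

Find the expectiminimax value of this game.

C (White): max(92, 11) = 92
D (White): max(94, 53) = 94
E (White): max(51, 18, 36) = 51
B (Black): min(92, 94, 51) = 51
G (White): max(89, 22) = 89
H (White): max(12, 29, 24) = 29
I (Chance): 2/9·8 + 1/9·33 + 2/3·38 = 30.78
F (Black): min(89, 29, 30.78) = 29
K (White): max(66, 78, 10) = 78
L (White): max(40, 30) = 40
J (Black): min(78, 40, 57) = 40
Root (White): max(51, 29, 40) = 51

51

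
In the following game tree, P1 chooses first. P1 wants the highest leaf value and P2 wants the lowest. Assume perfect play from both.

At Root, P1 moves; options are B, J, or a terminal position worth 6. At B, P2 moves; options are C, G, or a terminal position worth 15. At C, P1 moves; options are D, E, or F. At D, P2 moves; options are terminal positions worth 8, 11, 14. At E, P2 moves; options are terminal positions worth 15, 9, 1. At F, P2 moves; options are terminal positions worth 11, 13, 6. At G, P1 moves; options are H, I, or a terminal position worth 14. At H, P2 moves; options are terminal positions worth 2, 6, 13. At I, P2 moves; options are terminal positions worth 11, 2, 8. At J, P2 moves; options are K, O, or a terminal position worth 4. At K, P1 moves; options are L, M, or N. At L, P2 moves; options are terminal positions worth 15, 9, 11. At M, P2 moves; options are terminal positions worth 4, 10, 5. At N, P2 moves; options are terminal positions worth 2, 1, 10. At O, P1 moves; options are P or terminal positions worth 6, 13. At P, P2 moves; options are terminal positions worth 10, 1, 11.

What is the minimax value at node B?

D: min(8, 11, 14) = 8
E: min(15, 9, 1) = 1
F: min(11, 13, 6) = 6
C: max(8, 1, 6) = 8
H: min(2, 6, 13) = 2
I: min(11, 2, 8) = 2
G: max(2, 2, 14) = 14
B: min(8, 14, 15) = 8

8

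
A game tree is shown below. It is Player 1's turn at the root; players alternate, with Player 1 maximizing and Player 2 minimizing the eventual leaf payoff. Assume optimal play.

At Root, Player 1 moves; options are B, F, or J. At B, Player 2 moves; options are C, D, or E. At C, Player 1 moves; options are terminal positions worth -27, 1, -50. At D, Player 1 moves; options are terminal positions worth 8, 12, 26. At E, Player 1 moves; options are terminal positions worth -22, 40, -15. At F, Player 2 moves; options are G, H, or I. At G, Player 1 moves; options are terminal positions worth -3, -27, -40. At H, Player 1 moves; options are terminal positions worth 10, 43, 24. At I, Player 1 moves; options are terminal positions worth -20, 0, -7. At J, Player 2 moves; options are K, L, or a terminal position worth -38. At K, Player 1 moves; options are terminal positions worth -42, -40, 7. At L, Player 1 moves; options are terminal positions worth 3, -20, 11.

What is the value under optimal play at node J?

K: max(-42, -40, 7) = 7
L: max(3, -20, 11) = 11
J: min(7, 11, -38) = -38

-38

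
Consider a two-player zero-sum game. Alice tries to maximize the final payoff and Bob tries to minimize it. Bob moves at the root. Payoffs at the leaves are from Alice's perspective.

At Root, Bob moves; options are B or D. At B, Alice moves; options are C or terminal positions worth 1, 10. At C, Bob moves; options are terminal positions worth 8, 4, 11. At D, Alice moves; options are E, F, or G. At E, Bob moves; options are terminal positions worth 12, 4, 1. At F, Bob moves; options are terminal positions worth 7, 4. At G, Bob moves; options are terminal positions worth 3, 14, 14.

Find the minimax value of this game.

C (Bob): min(8, 4, 11) = 4
B (Alice): max(4, 1, 10) = 10
E (Bob): min(12, 4, 1) = 1
F (Bob): min(7, 4) = 4
G (Bob): min(3, 14, 14) = 3
D (Alice): max(1, 4, 3) = 4
Root (Bob): min(10, 4) = 4

4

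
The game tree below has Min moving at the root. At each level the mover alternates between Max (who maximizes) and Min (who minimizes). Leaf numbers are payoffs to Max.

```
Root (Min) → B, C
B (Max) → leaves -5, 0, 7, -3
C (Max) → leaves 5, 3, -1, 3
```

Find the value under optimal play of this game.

B (Max): max(-5, 0, 7, -3) = 7
C (Max): max(5, 3, -1, 3) = 5
Root (Min): min(7, 5) = 5

5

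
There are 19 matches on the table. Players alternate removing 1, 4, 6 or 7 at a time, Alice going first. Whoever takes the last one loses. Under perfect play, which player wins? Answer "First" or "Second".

W/L table (W = player to move can force a win):
i:   0  1  2  3  4  5  6  7  8  9 10 11 12 13 14 15 16 17 18 19
     W  L  W  L  W  W  L  W  W  W  W  L  W  W  L  W  L  W  W  L
Position 19 is L, so the second player wins.

Second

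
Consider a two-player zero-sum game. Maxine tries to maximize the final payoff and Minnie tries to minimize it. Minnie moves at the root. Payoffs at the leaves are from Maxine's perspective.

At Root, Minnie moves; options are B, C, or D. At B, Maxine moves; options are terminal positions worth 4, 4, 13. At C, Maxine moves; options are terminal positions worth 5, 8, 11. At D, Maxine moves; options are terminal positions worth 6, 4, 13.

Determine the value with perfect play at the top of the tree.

11

B (Maxine): max(4, 4, 13) = 13
C (Maxine): max(5, 8, 11) = 11
D (Maxine): max(6, 4, 13) = 13
Root (Minnie): min(13, 11, 13) = 11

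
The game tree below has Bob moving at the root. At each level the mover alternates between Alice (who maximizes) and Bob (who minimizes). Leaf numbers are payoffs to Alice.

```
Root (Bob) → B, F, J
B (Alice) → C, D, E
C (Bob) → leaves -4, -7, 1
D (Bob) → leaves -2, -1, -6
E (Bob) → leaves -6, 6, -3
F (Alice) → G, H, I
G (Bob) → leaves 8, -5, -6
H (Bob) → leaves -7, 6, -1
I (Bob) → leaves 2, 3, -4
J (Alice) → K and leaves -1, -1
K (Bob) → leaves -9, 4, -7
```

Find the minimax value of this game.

C (Bob): min(-4, -7, 1) = -7
D (Bob): min(-2, -1, -6) = -6
E (Bob): min(-6, 6, -3) = -6
B (Alice): max(-7, -6, -6) = -6
G (Bob): min(8, -5, -6) = -6
H (Bob): min(-7, 6, -1) = -7
I (Bob): min(2, 3, -4) = -4
F (Alice): max(-6, -7, -4) = -4
K (Bob): min(-9, 4, -7) = -9
J (Alice): max(-9, -1, -1) = -1
Root (Bob): min(-6, -4, -1) = -6

-6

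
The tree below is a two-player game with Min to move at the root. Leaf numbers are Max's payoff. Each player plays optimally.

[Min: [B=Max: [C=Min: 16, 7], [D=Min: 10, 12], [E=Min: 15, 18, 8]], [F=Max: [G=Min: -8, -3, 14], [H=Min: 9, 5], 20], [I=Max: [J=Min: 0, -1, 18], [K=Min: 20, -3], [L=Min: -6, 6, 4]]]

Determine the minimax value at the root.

C (Min): min(16, 7) = 7
D (Min): min(10, 12) = 10
E (Min): min(15, 18, 8) = 8
B (Max): max(7, 10, 8) = 10
G (Min): min(-8, -3, 14) = -8
H (Min): min(9, 5) = 5
F (Max): max(-8, 5, 20) = 20
J (Min): min(0, -1, 18) = -1
K (Min): min(20, -3) = -3
L (Min): min(-6, 6, 4) = -6
I (Max): max(-1, -3, -6) = -1
Root (Min): min(10, 20, -1) = -1

-1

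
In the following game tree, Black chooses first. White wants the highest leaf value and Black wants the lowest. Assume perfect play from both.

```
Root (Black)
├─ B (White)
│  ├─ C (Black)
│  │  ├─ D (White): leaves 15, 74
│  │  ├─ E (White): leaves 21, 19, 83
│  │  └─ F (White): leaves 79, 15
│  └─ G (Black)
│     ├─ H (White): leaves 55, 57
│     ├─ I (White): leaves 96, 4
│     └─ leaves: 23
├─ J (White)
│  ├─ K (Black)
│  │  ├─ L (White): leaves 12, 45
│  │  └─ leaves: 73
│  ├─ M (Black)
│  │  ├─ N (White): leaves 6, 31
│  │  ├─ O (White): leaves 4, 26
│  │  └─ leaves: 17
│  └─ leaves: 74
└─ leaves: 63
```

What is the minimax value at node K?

45

L: max(12, 45) = 45
K: min(45, 73) = 45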